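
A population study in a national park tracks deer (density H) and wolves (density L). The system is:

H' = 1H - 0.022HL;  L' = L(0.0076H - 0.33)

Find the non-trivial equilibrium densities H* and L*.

H* ≈ 43.4, L* ≈ 45.5

Set dL/dt = 0 with L > 0: 0.0076H - 0.33 = 0, so H* = 0.33/0.0076 = 43.4.
Set dH/dt = 0 with H > 0: 1 - 0.022L = 0, so L* = 1/0.022 = 45.5.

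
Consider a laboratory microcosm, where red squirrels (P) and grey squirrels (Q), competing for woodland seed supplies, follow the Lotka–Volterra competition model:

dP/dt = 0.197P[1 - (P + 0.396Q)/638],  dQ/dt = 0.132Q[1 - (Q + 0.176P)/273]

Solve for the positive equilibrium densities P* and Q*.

P* ≈ 570, Q* ≈ 173

Setting both brackets to zero gives the nullclines P + 0.396Q = 638 and 0.176P + Q = 273.
Substituting Q = 273 - 0.176P into the first: P(1 - 0.396·0.176) = 638 - 0.396·273.
So P* = 530/0.93 = 570, and then Q* = 273 - 0.176·570 = 173.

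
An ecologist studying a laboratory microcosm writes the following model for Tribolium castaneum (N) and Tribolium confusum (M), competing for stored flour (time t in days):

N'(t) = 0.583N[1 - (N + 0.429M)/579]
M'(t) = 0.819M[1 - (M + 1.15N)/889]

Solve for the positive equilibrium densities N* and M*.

Setting both brackets to zero gives the nullclines N + 0.429M = 579 and 1.15N + M = 889.
Substituting M = 889 - 1.15N into the first: N(1 - 0.429·1.15) = 579 - 0.429·889.
So N* = 198/0.507 = 390, and then M* = 889 - 1.15·390 = 440.

N* ≈ 390, M* ≈ 440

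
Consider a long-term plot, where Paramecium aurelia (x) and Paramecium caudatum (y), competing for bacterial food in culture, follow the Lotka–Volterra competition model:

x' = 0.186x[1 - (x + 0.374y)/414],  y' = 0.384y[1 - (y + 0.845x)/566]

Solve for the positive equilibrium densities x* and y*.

x* ≈ 296, y* ≈ 316

Setting both brackets to zero gives the nullclines x + 0.374y = 414 and 0.845x + y = 566.
Substituting y = 566 - 0.845x into the first: x(1 - 0.374·0.845) = 414 - 0.374·566.
So x* = 202/0.684 = 296, and then y* = 566 - 0.845·296 = 316.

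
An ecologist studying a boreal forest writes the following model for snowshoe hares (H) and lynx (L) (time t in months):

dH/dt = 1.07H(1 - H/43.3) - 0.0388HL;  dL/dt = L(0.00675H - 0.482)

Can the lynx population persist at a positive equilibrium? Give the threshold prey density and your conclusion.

The predator equation gives dL/dt > 0 only when H > 0.482/0.00675 = 71.4.
Without the predator, H → K = 43.3. Since 43.3 < 71.4, the predator cannot invade.

Threshold H = 71.4; K < 71.4, so no, the predator goes extinct.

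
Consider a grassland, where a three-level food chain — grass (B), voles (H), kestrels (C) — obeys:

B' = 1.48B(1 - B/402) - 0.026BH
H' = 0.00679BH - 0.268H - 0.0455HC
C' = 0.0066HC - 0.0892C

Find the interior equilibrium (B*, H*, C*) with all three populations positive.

From dC/dt = 0: 0.0066H* = 0.0892, so H* = 13.5.
From dB/dt = 0: 1.48(1 - B*/402) = 0.026·13.5, giving B* = 402·(1 - 0.237) = 307.
From dH/dt = 0: 0.00679·307 - 0.268 = 0.0455C*, so C* = 1.81/0.0455 = 39.9.

B* ≈ 307, H* ≈ 13.5, C* ≈ 39.9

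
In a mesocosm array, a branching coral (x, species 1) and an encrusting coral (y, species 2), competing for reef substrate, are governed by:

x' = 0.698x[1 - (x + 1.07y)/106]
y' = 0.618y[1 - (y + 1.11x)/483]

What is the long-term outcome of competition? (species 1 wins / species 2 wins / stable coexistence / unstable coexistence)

species 2 excludes species 1

Compare the nullcline intercepts: K1/α12 = 106/1.07 = 99.1 < K2 = 483; K2/α21 = 483/1.11 = 435 > K1 = 106.
Since the inequalities point opposite ways, species 2 can invade but species 1 cannot.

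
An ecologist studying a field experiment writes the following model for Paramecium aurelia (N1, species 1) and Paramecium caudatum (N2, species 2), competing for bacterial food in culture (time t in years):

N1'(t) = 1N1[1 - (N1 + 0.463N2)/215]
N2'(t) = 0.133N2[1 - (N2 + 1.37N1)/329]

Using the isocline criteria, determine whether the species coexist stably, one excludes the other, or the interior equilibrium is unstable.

stable coexistence

Compare the nullcline intercepts: K1/α12 = 215/0.463 = 464 > K2 = 329; K2/α21 = 329/1.37 = 240 > K1 = 215.
Since both inequalities hold, each species can invade when rare, so the interior equilibrium is stable.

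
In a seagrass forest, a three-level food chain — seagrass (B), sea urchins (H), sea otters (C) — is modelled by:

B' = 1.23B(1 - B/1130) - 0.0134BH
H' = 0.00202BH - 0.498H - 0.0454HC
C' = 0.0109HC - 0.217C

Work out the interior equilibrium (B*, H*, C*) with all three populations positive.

B* ≈ 885, H* ≈ 19.9, C* ≈ 28.4

From dC/dt = 0: 0.0109H* = 0.217, so H* = 19.9.
From dB/dt = 0: 1.23(1 - B*/1130) = 0.0134·19.9, giving B* = 1130·(1 - 0.217) = 885.
From dH/dt = 0: 0.00202·885 - 0.498 = 0.0454C*, so C* = 1.29/0.0454 = 28.4.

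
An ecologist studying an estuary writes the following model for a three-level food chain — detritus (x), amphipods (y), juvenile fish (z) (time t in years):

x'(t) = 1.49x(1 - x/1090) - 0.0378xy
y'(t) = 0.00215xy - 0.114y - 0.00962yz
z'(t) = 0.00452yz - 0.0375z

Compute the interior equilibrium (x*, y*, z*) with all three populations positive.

From dz/dt = 0: 0.00452y* = 0.0375, so y* = 8.3.
From dx/dt = 0: 1.49(1 - x*/1090) = 0.0378·8.3, giving x* = 1090·(1 - 0.21) = 861.
From dy/dt = 0: 0.00215·861 - 0.114 = 0.00962z*, so z* = 1.74/0.00962 = 180.

x* ≈ 861, y* ≈ 8.3, z* ≈ 180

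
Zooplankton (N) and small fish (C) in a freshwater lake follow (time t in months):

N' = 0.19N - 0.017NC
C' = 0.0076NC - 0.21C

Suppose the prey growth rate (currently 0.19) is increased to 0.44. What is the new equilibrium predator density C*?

C* ≈ 25.9

At the interior fixed point, setting dN/dt = 0 with N > 0 fixes C* = (prey growth rate)/(NC coefficient) — independent of the other coefficients.
With the change, C* = 0.44/0.017 = 25.9; it rises from 11.2.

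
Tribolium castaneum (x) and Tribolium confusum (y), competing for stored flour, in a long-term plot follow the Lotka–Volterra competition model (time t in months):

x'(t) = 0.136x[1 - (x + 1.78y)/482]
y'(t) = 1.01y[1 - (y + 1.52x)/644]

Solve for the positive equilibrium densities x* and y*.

Setting both brackets to zero gives the nullclines x + 1.78y = 482 and 1.52x + y = 644.
Substituting y = 644 - 1.52x into the first: x(1 - 1.78·1.52) = 482 - 1.78·644.
So x* = -664/-1.71 = 389, and then y* = 644 - 1.52·389 = 52.

x* ≈ 389, y* ≈ 52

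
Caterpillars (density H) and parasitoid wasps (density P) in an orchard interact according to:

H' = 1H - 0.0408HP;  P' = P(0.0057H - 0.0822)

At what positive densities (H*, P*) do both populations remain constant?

H* ≈ 14.4, P* ≈ 24.5

Set dP/dt = 0 with P > 0: 0.0057H - 0.0822 = 0, so H* = 0.0822/0.0057 = 14.4.
Set dH/dt = 0 with H > 0: 1 - 0.0408P = 0, so P* = 1/0.0408 = 24.5.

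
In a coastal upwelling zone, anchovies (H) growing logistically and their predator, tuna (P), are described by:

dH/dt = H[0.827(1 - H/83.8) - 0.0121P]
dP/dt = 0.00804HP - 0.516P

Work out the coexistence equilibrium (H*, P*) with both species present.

H* ≈ 64.2, P* ≈ 16

From dP/dt = 0 with P > 0: 0.00804H* = 0.516, so H* = 64.2.
Substitute into dH/dt = 0: 0.827(1 - 64.2/83.8) = 0.0121P*.
The bracket is 0.234, giving P* = 0.194/0.0121 = 16.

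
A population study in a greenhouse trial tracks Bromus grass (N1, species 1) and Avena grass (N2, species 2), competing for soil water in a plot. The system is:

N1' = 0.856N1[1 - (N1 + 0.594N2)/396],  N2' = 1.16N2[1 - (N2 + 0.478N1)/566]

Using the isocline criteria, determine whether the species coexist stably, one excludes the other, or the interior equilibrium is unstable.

stable coexistence

Compare the nullcline intercepts: K1/α12 = 396/0.594 = 667 > K2 = 566; K2/α21 = 566/0.478 = 1180 > K1 = 396.
Since both inequalities hold, each species can invade when rare, so the interior equilibrium is stable.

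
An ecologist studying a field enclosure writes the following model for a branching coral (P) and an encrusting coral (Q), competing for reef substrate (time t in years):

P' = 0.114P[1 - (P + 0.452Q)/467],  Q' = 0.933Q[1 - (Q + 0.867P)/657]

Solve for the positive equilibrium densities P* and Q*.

P* ≈ 280, Q* ≈ 415

Setting both brackets to zero gives the nullclines P + 0.452Q = 467 and 0.867P + Q = 657.
Substituting Q = 657 - 0.867P into the first: P(1 - 0.452·0.867) = 467 - 0.452·657.
So P* = 170/0.608 = 280, and then Q* = 657 - 0.867·280 = 415.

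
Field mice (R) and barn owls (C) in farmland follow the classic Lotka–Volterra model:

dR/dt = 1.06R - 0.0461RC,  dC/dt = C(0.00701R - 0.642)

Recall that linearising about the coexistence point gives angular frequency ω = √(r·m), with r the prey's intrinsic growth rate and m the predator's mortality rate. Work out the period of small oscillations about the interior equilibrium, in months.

T ≈ 7.62 months

Here r = 1.06 and m = 0.642, so r·m = 0.681.
ω = √0.681 = 0.825 per month, hence T = 2π/ω ≈ 7.62 months.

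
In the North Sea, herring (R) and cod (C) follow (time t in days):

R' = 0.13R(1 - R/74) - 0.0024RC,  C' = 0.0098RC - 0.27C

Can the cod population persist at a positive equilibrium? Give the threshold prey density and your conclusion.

Threshold R = 27.6; K > 27.6, so yes, the predator persists.

The predator equation gives dC/dt > 0 only when R > 0.27/0.0098 = 27.6.
Without the predator, R → K = 74. Since 74 > 27.6, the predator can invade and persist.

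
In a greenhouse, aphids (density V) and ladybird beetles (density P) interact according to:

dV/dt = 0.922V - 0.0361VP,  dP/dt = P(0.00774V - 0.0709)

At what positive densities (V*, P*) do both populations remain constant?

Set dP/dt = 0 with P > 0: 0.00774V - 0.0709 = 0, so V* = 0.0709/0.00774 = 9.16.
Set dV/dt = 0 with V > 0: 0.922 - 0.0361P = 0, so P* = 0.922/0.0361 = 25.5.

V* ≈ 9.16, P* ≈ 25.5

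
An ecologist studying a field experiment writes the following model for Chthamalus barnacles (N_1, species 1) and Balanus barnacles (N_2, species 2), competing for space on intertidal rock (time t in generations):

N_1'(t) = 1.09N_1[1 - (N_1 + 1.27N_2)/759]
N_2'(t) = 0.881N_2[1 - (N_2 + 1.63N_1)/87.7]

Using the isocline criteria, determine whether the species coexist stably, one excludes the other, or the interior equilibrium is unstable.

Compare the nullcline intercepts: K1/α12 = 759/1.27 = 598 > K2 = 87.7; K2/α21 = 87.7/1.63 = 53.8 < K1 = 759.
Since the inequalities point opposite ways, species 1 can invade but species 2 cannot.

species 1 excludes species 2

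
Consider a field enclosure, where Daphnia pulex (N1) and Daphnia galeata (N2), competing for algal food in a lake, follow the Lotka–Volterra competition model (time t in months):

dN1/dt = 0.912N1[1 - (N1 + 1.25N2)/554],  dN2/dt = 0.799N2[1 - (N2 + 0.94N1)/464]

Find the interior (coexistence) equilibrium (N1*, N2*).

Setting both brackets to zero gives the nullclines N1 + 1.25N2 = 554 and 0.94N1 + N2 = 464.
Substituting N2 = 464 - 0.94N1 into the first: N1(1 - 1.25·0.94) = 554 - 1.25·464.
So N1* = -26/-0.175 = 149, and then N2* = 464 - 0.94·149 = 324.

N1* ≈ 149, N2* ≈ 324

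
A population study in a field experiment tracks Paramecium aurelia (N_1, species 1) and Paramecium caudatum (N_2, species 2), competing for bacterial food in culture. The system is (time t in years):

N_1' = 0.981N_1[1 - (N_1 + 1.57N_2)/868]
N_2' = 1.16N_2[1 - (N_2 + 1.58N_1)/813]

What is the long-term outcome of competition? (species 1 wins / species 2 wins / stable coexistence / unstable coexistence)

Compare the nullcline intercepts: K1/α12 = 868/1.57 = 553 < K2 = 813; K2/α21 = 813/1.58 = 515 < K1 = 868.
Since both are reversed, neither can invade when rare; the interior point is a saddle.

unstable coexistence (outcome depends on initial conditions)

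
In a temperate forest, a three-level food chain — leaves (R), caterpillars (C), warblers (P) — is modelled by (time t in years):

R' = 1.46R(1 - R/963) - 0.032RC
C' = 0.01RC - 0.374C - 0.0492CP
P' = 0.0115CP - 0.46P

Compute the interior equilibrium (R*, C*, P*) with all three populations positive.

R* ≈ 119, C* ≈ 40, P* ≈ 16.5

From dP/dt = 0: 0.0115C* = 0.46, so C* = 40.
From dR/dt = 0: 1.46(1 - R*/963) = 0.032·40, giving R* = 963·(1 - 0.877) = 119.
From dC/dt = 0: 0.01·119 - 0.374 = 0.0492P*, so P* = 0.813/0.0492 = 16.5.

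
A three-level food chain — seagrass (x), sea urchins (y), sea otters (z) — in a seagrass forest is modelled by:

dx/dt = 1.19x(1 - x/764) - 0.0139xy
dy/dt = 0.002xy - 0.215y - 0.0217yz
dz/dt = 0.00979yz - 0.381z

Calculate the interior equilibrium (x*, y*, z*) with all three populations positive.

x* ≈ 417, y* ≈ 38.9, z* ≈ 28.5

From dz/dt = 0: 0.00979y* = 0.381, so y* = 38.9.
From dx/dt = 0: 1.19(1 - x*/764) = 0.0139·38.9, giving x* = 764·(1 - 0.455) = 417.
From dy/dt = 0: 0.002·417 - 0.215 = 0.0217z*, so z* = 0.618/0.0217 = 28.5.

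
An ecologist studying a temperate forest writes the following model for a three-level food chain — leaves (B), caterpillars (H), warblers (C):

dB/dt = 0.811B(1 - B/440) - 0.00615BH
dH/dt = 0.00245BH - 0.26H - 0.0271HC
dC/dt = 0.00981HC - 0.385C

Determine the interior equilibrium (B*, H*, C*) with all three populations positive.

From dC/dt = 0: 0.00981H* = 0.385, so H* = 39.2.
From dB/dt = 0: 0.811(1 - B*/440) = 0.00615·39.2, giving B* = 440·(1 - 0.298) = 309.
From dH/dt = 0: 0.00245·309 - 0.26 = 0.0271C*, so C* = 0.497/0.0271 = 18.3.

B* ≈ 309, H* ≈ 39.2, C* ≈ 18.3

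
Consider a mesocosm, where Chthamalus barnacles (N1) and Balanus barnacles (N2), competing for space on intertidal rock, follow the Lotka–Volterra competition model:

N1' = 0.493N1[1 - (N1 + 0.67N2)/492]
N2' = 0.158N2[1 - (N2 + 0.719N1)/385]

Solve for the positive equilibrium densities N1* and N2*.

N1* ≈ 452, N2* ≈ 60.3

Setting both brackets to zero gives the nullclines N1 + 0.67N2 = 492 and 0.719N1 + N2 = 385.
Substituting N2 = 385 - 0.719N1 into the first: N1(1 - 0.67·0.719) = 492 - 0.67·385.
So N1* = 234/0.518 = 452, and then N2* = 385 - 0.719·452 = 60.3.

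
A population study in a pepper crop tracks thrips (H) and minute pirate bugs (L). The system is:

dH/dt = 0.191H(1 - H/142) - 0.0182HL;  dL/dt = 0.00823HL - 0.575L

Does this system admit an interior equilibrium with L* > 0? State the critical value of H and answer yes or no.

Threshold H = 69.9; K > 69.9, so yes, the predator persists.

The predator equation gives dL/dt > 0 only when H > 0.575/0.00823 = 69.9.
Without the predator, H → K = 142. Since 142 > 69.9, the predator can invade and persist.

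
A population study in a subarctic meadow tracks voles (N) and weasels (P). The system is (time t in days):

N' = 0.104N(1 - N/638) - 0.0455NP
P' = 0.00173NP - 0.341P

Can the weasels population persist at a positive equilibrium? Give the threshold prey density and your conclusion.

Threshold N = 197; K > 197, so yes, the predator persists.

The predator equation gives dP/dt > 0 only when N > 0.341/0.00173 = 197.
Without the predator, N → K = 638. Since 638 > 197, the predator can invade and persist.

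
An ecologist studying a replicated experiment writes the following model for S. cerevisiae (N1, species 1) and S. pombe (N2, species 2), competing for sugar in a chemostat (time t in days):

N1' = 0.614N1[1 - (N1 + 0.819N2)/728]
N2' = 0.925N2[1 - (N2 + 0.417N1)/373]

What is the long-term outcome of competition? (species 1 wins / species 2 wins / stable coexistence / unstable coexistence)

Compare the nullcline intercepts: K1/α12 = 728/0.819 = 889 > K2 = 373; K2/α21 = 373/0.417 = 894 > K1 = 728.
Since both inequalities hold, each species can invade when rare, so the interior equilibrium is stable.

stable coexistence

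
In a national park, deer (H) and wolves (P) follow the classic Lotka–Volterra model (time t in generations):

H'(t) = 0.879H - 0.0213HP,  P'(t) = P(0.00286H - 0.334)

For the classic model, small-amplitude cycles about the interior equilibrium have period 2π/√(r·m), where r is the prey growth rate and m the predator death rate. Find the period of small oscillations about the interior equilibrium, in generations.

T ≈ 11.6 generations

Here r = 0.879 and m = 0.334, so r·m = 0.294.
ω = √0.294 = 0.542 per generation, hence T = 2π/ω ≈ 11.6 generations.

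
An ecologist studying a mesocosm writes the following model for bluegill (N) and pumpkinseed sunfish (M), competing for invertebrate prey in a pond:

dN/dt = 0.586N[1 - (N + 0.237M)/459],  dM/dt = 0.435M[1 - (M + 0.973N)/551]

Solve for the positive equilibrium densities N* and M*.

Setting both brackets to zero gives the nullclines N + 0.237M = 459 and 0.973N + M = 551.
Substituting M = 551 - 0.973N into the first: N(1 - 0.237·0.973) = 459 - 0.237·551.
So N* = 328/0.769 = 427, and then M* = 551 - 0.973·427 = 136.

N* ≈ 427, M* ≈ 136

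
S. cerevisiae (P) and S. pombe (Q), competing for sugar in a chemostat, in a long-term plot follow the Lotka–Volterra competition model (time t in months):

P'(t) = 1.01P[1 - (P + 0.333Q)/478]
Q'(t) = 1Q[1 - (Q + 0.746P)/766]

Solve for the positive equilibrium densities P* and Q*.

P* ≈ 297, Q* ≈ 545

Setting both brackets to zero gives the nullclines P + 0.333Q = 478 and 0.746P + Q = 766.
Substituting Q = 766 - 0.746P into the first: P(1 - 0.333·0.746) = 478 - 0.333·766.
So P* = 223/0.752 = 297, and then Q* = 766 - 0.746·297 = 545.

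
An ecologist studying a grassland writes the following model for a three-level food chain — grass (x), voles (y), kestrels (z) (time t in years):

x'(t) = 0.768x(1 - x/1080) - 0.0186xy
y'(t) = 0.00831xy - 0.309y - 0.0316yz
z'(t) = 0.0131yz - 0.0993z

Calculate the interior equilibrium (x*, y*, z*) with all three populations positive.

From dz/dt = 0: 0.0131y* = 0.0993, so y* = 7.58.
From dx/dt = 0: 0.768(1 - x*/1080) = 0.0186·7.58, giving x* = 1080·(1 - 0.184) = 882.
From dy/dt = 0: 0.00831·882 - 0.309 = 0.0316z*, so z* = 7.02/0.0316 = 222.

x* ≈ 882, y* ≈ 7.58, z* ≈ 222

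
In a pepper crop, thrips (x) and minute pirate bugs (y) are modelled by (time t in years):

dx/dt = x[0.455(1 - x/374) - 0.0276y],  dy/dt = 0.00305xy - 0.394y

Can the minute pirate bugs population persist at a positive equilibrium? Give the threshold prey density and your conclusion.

Threshold x = 129; K > 129, so yes, the predator persists.

The predator equation gives dy/dt > 0 only when x > 0.394/0.00305 = 129.
Without the predator, x → K = 374. Since 374 > 129, the predator can invade and persist.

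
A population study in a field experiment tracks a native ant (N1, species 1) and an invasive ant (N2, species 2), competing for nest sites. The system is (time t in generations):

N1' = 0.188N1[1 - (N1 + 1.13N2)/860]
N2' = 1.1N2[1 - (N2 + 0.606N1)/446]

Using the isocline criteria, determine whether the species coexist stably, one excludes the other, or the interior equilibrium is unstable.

species 1 excludes species 2

Compare the nullcline intercepts: K1/α12 = 860/1.13 = 761 > K2 = 446; K2/α21 = 446/0.606 = 736 < K1 = 860.
Since the inequalities point opposite ways, species 1 can invade but species 2 cannot.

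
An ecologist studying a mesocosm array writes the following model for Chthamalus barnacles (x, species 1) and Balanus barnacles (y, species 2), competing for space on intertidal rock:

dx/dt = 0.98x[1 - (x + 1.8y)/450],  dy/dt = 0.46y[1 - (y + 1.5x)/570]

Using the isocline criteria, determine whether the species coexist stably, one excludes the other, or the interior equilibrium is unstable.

Compare the nullcline intercepts: K1/α12 = 450/1.8 = 250 < K2 = 570; K2/α21 = 570/1.5 = 380 < K1 = 450.
Since both are reversed, neither can invade when rare; the interior point is a saddle.

unstable coexistence (outcome depends on initial conditions)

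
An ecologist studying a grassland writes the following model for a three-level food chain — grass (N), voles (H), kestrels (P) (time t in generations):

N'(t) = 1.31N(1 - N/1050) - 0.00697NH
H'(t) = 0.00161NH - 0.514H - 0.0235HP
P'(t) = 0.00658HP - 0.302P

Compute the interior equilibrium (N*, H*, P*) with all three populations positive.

N* ≈ 794, H* ≈ 45.9, P* ≈ 32.5

From dP/dt = 0: 0.00658H* = 0.302, so H* = 45.9.
From dN/dt = 0: 1.31(1 - N*/1050) = 0.00697·45.9, giving N* = 1050·(1 - 0.244) = 794.
From dH/dt = 0: 0.00161·794 - 0.514 = 0.0235P*, so P* = 0.764/0.0235 = 32.5.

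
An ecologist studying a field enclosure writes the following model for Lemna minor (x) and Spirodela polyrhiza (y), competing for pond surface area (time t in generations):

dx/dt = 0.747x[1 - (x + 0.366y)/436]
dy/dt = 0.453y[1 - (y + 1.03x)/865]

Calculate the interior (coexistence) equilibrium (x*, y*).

x* ≈ 192, y* ≈ 668

Setting both brackets to zero gives the nullclines x + 0.366y = 436 and 1.03x + y = 865.
Substituting y = 865 - 1.03x into the first: x(1 - 0.366·1.03) = 436 - 0.366·865.
So x* = 119/0.623 = 192, and then y* = 865 - 1.03·192 = 668.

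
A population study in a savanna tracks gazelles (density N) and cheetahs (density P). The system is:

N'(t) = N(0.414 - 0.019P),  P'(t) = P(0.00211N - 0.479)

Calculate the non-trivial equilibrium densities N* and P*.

N* ≈ 227, P* ≈ 21.8

Set dP/dt = 0 with P > 0: 0.00211N - 0.479 = 0, so N* = 0.479/0.00211 = 227.
Set dN/dt = 0 with N > 0: 0.414 - 0.019P = 0, so P* = 0.414/0.019 = 21.8.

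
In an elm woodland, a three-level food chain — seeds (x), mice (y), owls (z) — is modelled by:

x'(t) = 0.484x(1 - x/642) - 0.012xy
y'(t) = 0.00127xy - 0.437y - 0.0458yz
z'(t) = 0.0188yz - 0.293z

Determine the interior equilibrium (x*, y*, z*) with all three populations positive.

From dz/dt = 0: 0.0188y* = 0.293, so y* = 15.6.
From dx/dt = 0: 0.484(1 - x*/642) = 0.012·15.6, giving x* = 642·(1 - 0.386) = 394.
From dy/dt = 0: 0.00127·394 - 0.437 = 0.0458z*, so z* = 0.0633/0.0458 = 1.38.

x* ≈ 394, y* ≈ 15.6, z* ≈ 1.38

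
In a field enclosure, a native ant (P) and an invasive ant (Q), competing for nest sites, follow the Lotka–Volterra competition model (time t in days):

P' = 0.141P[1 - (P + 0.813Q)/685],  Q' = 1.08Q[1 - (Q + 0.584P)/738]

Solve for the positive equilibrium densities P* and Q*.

Setting both brackets to zero gives the nullclines P + 0.813Q = 685 and 0.584P + Q = 738.
Substituting Q = 738 - 0.584P into the first: P(1 - 0.813·0.584) = 685 - 0.813·738.
So P* = 85/0.525 = 162, and then Q* = 738 - 0.584·162 = 643.

P* ≈ 162, Q* ≈ 643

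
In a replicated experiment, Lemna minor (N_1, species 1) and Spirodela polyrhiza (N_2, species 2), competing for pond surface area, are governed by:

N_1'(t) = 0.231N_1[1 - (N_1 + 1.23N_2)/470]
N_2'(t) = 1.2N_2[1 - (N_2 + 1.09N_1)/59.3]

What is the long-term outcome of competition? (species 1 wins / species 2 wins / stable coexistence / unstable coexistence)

species 1 excludes species 2

Compare the nullcline intercepts: K1/α12 = 470/1.23 = 382 > K2 = 59.3; K2/α21 = 59.3/1.09 = 54.4 < K1 = 470.
Since the inequalities point opposite ways, species 1 can invade but species 2 cannot.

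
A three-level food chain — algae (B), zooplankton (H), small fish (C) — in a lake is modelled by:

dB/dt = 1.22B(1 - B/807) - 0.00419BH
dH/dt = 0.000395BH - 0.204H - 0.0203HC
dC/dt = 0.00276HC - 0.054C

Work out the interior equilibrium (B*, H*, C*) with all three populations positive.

From dC/dt = 0: 0.00276H* = 0.054, so H* = 19.6.
From dB/dt = 0: 1.22(1 - B*/807) = 0.00419·19.6, giving B* = 807·(1 - 0.0672) = 753.
From dH/dt = 0: 0.000395·753 - 0.204 = 0.0203C*, so C* = 0.0933/0.0203 = 4.6.

B* ≈ 753, H* ≈ 19.6, C* ≈ 4.6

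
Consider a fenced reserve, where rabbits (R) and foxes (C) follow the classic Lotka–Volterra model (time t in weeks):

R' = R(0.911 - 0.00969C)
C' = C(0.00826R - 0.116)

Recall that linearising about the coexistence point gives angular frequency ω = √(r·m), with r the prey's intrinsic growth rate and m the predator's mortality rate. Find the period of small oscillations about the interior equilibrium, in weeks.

Here r = 0.911 and m = 0.116, so r·m = 0.106.
ω = √0.106 = 0.325 per week, hence T = 2π/ω ≈ 19.3 weeks.

T ≈ 19.3 weeks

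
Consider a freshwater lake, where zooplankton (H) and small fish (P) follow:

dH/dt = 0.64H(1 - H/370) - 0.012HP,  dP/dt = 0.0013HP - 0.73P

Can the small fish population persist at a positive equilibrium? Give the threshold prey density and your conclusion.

The predator equation gives dP/dt > 0 only when H > 0.73/0.0013 = 562.
Without the predator, H → K = 370. Since 370 < 562, the predator cannot invade.

Threshold H = 562; K < 562, so no, the predator goes extinct.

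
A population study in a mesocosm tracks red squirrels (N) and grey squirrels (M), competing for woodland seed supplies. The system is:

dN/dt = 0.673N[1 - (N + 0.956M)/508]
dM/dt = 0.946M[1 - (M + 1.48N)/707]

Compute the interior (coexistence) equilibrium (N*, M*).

N* ≈ 405, M* ≈ 108

Setting both brackets to zero gives the nullclines N + 0.956M = 508 and 1.48N + M = 707.
Substituting M = 707 - 1.48N into the first: N(1 - 0.956·1.48) = 508 - 0.956·707.
So N* = -168/-0.415 = 405, and then M* = 707 - 1.48·405 = 108.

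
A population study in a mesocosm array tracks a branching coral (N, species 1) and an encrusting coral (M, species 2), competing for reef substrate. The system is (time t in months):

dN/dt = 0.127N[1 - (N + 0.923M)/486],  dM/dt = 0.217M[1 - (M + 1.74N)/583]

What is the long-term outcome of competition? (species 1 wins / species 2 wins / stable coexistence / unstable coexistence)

Compare the nullcline intercepts: K1/α12 = 486/0.923 = 527 < K2 = 583; K2/α21 = 583/1.74 = 335 < K1 = 486.
Since both are reversed, neither can invade when rare; the interior point is a saddle.

unstable coexistence (outcome depends on initial conditions)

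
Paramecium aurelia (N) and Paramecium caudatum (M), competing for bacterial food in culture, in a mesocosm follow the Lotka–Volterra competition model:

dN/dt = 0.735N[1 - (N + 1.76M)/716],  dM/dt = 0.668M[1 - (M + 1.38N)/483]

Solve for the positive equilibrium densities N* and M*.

Setting both brackets to zero gives the nullclines N + 1.76M = 716 and 1.38N + M = 483.
Substituting M = 483 - 1.38N into the first: N(1 - 1.76·1.38) = 716 - 1.76·483.
So N* = -134/-1.43 = 93.8, and then M* = 483 - 1.38·93.8 = 353.

N* ≈ 93.8, M* ≈ 353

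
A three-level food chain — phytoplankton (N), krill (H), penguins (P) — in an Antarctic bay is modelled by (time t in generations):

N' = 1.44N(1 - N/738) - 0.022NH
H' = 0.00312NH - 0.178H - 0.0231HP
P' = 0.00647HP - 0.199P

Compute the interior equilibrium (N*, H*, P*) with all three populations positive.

From dP/dt = 0: 0.00647H* = 0.199, so H* = 30.8.
From dN/dt = 0: 1.44(1 - N*/738) = 0.022·30.8, giving N* = 738·(1 - 0.47) = 391.
From dH/dt = 0: 0.00312·391 - 0.178 = 0.0231P*, so P* = 1.04/0.0231 = 45.1.

N* ≈ 391, H* ≈ 30.8, P* ≈ 45.1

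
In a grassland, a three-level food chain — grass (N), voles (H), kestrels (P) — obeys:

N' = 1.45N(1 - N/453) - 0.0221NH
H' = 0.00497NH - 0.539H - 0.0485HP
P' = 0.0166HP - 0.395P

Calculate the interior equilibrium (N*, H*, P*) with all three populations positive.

From dP/dt = 0: 0.0166H* = 0.395, so H* = 23.8.
From dN/dt = 0: 1.45(1 - N*/453) = 0.0221·23.8, giving N* = 453·(1 - 0.363) = 289.
From dH/dt = 0: 0.00497·289 - 0.539 = 0.0485P*, so P* = 0.896/0.0485 = 18.5.

N* ≈ 289, H* ≈ 23.8, P* ≈ 18.5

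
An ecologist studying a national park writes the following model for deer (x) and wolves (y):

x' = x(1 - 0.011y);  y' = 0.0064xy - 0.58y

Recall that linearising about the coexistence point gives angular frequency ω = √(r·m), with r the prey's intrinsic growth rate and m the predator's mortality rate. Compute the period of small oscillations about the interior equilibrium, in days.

T ≈ 8.25 days

Here r = 1 and m = 0.58, so r·m = 0.58.
ω = √0.58 = 0.762 per day, hence T = 2π/ω ≈ 8.25 days.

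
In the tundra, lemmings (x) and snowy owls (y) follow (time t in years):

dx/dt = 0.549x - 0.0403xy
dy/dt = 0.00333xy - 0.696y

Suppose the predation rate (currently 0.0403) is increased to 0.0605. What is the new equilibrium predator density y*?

y* ≈ 9.07

At the interior fixed point, setting dx/dt = 0 with x > 0 fixes y* = (prey growth rate)/(xy coefficient) — independent of the other coefficients.
With the change, y* = 0.549/0.0605 = 9.07; it falls from 13.6.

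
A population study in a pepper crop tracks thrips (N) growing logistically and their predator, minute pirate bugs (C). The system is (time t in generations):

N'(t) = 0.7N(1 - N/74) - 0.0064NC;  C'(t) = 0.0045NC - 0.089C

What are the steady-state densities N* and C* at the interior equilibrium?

From dC/dt = 0 with C > 0: 0.0045N* = 0.089, so N* = 19.8.
Substitute into dN/dt = 0: 0.7(1 - 19.8/74) = 0.0064C*.
The bracket is 0.733, giving C* = 0.513/0.0064 = 80.1.

N* ≈ 19.8, C* ≈ 80.1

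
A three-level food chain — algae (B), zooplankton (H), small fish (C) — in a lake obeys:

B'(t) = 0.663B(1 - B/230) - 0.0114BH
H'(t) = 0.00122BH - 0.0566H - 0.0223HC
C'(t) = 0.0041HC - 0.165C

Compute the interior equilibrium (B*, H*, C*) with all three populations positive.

From dC/dt = 0: 0.0041H* = 0.165, so H* = 40.2.
From dB/dt = 0: 0.663(1 - B*/230) = 0.0114·40.2, giving B* = 230·(1 - 0.692) = 70.8.
From dH/dt = 0: 0.00122·70.8 - 0.0566 = 0.0223C*, so C* = 0.0298/0.0223 = 1.34.

B* ≈ 70.8, H* ≈ 40.2, C* ≈ 1.34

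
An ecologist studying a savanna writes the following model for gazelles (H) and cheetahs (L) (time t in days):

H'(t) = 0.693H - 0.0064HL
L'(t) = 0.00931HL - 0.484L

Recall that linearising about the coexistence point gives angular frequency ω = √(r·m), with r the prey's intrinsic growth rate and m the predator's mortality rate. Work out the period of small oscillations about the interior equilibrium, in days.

T ≈ 10.8 days

Here r = 0.693 and m = 0.484, so r·m = 0.335.
ω = √0.335 = 0.579 per day, hence T = 2π/ω ≈ 10.8 days.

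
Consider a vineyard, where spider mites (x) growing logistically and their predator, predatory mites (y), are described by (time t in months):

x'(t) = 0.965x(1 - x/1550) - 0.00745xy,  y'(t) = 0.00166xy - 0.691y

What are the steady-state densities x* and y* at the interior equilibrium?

From dy/dt = 0 with y > 0: 0.00166x* = 0.691, so x* = 416.
Substitute into dx/dt = 0: 0.965(1 - 416/1550) = 0.00745y*.
The bracket is 0.731, giving y* = 0.706/0.00745 = 94.7.

x* ≈ 416, y* ≈ 94.7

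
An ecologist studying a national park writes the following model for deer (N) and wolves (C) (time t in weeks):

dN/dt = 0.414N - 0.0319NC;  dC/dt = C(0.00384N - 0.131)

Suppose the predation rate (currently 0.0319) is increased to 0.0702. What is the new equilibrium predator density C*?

At the interior fixed point, setting dN/dt = 0 with N > 0 fixes C* = (prey growth rate)/(NC coefficient) — independent of the other coefficients.
With the change, C* = 0.414/0.0702 = 5.9; it falls from 13.

C* ≈ 5.9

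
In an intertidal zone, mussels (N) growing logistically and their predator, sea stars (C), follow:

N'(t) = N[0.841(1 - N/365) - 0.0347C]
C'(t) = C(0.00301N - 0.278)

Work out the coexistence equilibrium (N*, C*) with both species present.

From dC/dt = 0 with C > 0: 0.00301N* = 0.278, so N* = 92.4.
Substitute into dN/dt = 0: 0.841(1 - 92.4/365) = 0.0347C*.
The bracket is 0.747, giving C* = 0.628/0.0347 = 18.1.

N* ≈ 92.4, C* ≈ 18.1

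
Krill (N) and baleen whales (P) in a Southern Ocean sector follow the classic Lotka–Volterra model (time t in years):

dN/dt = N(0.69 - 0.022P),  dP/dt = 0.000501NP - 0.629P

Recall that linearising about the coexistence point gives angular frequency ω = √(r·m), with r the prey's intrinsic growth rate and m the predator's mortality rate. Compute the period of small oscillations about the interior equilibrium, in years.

T ≈ 9.54 years

Here r = 0.69 and m = 0.629, so r·m = 0.434.
ω = √0.434 = 0.659 per year, hence T = 2π/ω ≈ 9.54 years.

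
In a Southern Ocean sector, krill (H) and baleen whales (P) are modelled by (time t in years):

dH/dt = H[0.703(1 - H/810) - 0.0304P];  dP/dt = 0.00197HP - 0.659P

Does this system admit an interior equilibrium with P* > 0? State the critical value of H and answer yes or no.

Threshold H = 335; K > 335, so yes, the predator persists.

The predator equation gives dP/dt > 0 only when H > 0.659/0.00197 = 335.
Without the predator, H → K = 810. Since 810 > 335, the predator can invade and persist.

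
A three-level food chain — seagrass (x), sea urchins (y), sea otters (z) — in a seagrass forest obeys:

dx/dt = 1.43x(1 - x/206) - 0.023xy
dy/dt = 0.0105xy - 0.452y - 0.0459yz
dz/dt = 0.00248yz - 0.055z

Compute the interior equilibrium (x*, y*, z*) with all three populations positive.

From dz/dt = 0: 0.00248y* = 0.055, so y* = 22.2.
From dx/dt = 0: 1.43(1 - x*/206) = 0.023·22.2, giving x* = 206·(1 - 0.357) = 133.
From dy/dt = 0: 0.0105·133 - 0.452 = 0.0459z*, so z* = 0.939/0.0459 = 20.5.

x* ≈ 133, y* ≈ 22.2, z* ≈ 20.5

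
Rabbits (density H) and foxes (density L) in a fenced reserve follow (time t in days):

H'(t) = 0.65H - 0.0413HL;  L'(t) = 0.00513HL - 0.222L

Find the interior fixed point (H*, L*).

H* ≈ 43.3, L* ≈ 15.7

Set dL/dt = 0 with L > 0: 0.00513H - 0.222 = 0, so H* = 0.222/0.00513 = 43.3.
Set dH/dt = 0 with H > 0: 0.65 - 0.0413L = 0, so L* = 0.65/0.0413 = 15.7.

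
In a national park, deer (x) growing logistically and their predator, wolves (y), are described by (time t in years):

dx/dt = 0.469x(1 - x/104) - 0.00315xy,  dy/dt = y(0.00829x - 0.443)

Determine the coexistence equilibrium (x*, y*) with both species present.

From dy/dt = 0 with y > 0: 0.00829x* = 0.443, so x* = 53.4.
Substitute into dx/dt = 0: 0.469(1 - 53.4/104) = 0.00315y*.
The bracket is 0.486, giving y* = 0.228/0.00315 = 72.4.

x* ≈ 53.4, y* ≈ 72.4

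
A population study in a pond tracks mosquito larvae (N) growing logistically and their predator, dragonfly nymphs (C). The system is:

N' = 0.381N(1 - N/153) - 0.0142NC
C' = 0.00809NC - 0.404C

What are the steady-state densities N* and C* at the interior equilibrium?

From dC/dt = 0 with C > 0: 0.00809N* = 0.404, so N* = 49.9.
Substitute into dN/dt = 0: 0.381(1 - 49.9/153) = 0.0142C*.
The bracket is 0.674, giving C* = 0.257/0.0142 = 18.1.

N* ≈ 49.9, C* ≈ 18.1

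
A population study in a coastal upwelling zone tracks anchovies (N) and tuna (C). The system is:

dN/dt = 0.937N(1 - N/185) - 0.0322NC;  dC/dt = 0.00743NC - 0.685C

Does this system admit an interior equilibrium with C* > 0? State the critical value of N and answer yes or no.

The predator equation gives dC/dt > 0 only when N > 0.685/0.00743 = 92.2.
Without the predator, N → K = 185. Since 185 > 92.2, the predator can invade and persist.

Threshold N = 92.2; K > 92.2, so yes, the predator persists.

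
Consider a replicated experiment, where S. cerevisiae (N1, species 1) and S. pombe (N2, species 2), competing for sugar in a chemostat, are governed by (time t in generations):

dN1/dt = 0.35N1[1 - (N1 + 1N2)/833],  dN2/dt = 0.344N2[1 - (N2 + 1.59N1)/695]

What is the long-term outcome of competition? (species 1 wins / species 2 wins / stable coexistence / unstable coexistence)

species 1 excludes species 2

Compare the nullcline intercepts: K1/α12 = 833/1 = 833 > K2 = 695; K2/α21 = 695/1.59 = 437 < K1 = 833.
Since the inequalities point opposite ways, species 1 can invade but species 2 cannot.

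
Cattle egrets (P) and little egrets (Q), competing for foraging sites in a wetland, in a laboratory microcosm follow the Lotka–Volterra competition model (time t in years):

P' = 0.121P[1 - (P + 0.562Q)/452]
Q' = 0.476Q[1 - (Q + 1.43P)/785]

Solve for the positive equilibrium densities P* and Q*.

Setting both brackets to zero gives the nullclines P + 0.562Q = 452 and 1.43P + Q = 785.
Substituting Q = 785 - 1.43P into the first: P(1 - 0.562·1.43) = 452 - 0.562·785.
So P* = 10.8/0.196 = 55.2, and then Q* = 785 - 1.43·55.2 = 706.

P* ≈ 55.2, Q* ≈ 706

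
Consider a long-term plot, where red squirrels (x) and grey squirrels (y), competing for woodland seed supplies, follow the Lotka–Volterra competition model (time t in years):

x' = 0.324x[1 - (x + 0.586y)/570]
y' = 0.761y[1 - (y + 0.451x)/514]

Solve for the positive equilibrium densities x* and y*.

x* ≈ 365, y* ≈ 349

Setting both brackets to zero gives the nullclines x + 0.586y = 570 and 0.451x + y = 514.
Substituting y = 514 - 0.451x into the first: x(1 - 0.586·0.451) = 570 - 0.586·514.
So x* = 269/0.736 = 365, and then y* = 514 - 0.451·365 = 349.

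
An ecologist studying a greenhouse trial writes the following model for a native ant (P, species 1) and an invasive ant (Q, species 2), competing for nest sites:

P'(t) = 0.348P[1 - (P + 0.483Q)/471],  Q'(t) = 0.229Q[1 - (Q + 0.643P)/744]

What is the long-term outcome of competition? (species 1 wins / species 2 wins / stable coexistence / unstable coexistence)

stable coexistence

Compare the nullcline intercepts: K1/α12 = 471/0.483 = 975 > K2 = 744; K2/α21 = 744/0.643 = 1160 > K1 = 471.
Since both inequalities hold, each species can invade when rare, so the interior equilibrium is stable.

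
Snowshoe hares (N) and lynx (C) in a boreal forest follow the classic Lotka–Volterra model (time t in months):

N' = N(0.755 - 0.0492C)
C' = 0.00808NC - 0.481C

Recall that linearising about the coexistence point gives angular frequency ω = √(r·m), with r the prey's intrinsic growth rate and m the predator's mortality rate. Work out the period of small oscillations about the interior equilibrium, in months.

T ≈ 10.4 months

Here r = 0.755 and m = 0.481, so r·m = 0.363.
ω = √0.363 = 0.603 per month, hence T = 2π/ω ≈ 10.4 months.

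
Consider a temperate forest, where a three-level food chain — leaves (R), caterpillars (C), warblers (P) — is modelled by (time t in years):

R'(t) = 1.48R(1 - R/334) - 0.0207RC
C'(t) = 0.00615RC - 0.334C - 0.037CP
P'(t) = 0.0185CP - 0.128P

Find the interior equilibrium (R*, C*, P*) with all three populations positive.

R* ≈ 302, C* ≈ 6.92, P* ≈ 41.1

From dP/dt = 0: 0.0185C* = 0.128, so C* = 6.92.
From dR/dt = 0: 1.48(1 - R*/334) = 0.0207·6.92, giving R* = 334·(1 - 0.0968) = 302.
From dC/dt = 0: 0.00615·302 - 0.334 = 0.037P*, so P* = 1.52/0.037 = 41.1.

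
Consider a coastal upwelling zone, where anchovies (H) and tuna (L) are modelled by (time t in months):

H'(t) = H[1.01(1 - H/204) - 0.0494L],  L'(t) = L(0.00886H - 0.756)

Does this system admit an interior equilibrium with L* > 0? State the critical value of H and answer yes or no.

Threshold H = 85.3; K > 85.3, so yes, the predator persists.

The predator equation gives dL/dt > 0 only when H > 0.756/0.00886 = 85.3.
Without the predator, H → K = 204. Since 204 > 85.3, the predator can invade and persist.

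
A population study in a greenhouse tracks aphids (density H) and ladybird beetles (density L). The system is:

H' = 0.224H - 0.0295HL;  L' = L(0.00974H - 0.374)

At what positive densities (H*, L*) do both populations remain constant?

H* ≈ 38.4, L* ≈ 7.59

Set dL/dt = 0 with L > 0: 0.00974H - 0.374 = 0, so H* = 0.374/0.00974 = 38.4.
Set dH/dt = 0 with H > 0: 0.224 - 0.0295L = 0, so L* = 0.224/0.0295 = 7.59.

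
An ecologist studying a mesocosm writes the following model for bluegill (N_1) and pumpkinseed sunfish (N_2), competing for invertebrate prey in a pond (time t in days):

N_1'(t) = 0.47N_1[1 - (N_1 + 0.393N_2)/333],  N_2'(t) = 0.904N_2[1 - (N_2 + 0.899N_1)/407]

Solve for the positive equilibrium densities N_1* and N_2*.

N_1* ≈ 268, N_2* ≈ 166

Setting both brackets to zero gives the nullclines N_1 + 0.393N_2 = 333 and 0.899N_1 + N_2 = 407.
Substituting N_2 = 407 - 0.899N_1 into the first: N_1(1 - 0.393·0.899) = 333 - 0.393·407.
So N_1* = 173/0.647 = 268, and then N_2* = 407 - 0.899·268 = 166.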